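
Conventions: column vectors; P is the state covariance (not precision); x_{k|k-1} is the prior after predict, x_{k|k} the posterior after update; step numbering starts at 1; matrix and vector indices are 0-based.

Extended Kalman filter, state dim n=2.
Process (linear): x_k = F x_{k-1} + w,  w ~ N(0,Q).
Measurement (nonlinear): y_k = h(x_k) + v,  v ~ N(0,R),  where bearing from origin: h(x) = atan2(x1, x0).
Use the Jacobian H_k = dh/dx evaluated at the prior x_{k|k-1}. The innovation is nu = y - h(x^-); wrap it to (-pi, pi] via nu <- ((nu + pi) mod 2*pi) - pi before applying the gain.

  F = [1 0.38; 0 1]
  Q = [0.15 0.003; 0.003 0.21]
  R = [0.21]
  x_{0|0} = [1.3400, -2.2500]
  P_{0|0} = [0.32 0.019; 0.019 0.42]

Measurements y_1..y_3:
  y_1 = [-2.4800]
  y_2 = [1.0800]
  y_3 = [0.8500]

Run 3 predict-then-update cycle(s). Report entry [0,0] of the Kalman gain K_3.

step 1: x^-=[0.4850, -2.2500]  P^-=[0.5451 0.1816; 0.1816 0.6300]  H_jac=[0.4247 0.0915]  S=[0.3277]  K=[0.7571; 0.4113]  nu=[-1.1215]  x^+=[-0.3641, -2.7113]  P^+=[0.3572 0.0795; 0.0795 0.5746]
step 2: x^-=[-1.3944, -2.7113]  P^-=[0.6506 0.3009; 0.3009 0.7846]  H_jac=[0.2917 -0.1500]  S=[0.2567]  K=[0.5635; -0.1166]  nu=[3.1258]  x^+=[0.3670, -3.0758]  P^+=[0.5691 0.3177; 0.3177 0.7811]
step 3: x^-=[-0.8018, -3.0758]  P^-=[1.0734 0.6175; 0.6175 0.9911]  H_jac=[0.3044 -0.0794]  S=[0.2859]  K=[0.9716; 0.3825]  nu=[2.6758]  x^+=[1.7980, -2.0524]  P^+=[0.8035 0.5113; 0.5113 0.9492]

K[0,0] = 0.9716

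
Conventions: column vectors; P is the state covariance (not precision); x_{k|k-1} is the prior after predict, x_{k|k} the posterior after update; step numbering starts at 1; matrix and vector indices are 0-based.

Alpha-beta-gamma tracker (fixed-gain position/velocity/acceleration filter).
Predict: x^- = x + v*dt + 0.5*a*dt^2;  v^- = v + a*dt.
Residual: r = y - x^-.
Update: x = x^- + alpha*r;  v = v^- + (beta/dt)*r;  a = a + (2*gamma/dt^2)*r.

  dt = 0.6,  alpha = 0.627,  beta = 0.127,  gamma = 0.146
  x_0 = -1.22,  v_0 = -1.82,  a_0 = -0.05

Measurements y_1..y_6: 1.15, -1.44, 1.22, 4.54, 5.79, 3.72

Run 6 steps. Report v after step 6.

step 1: x_pred=-2.3210  r=3.4710  x^+=-0.1447  v^+=-1.1153  a^+=2.7654
step 2: x_pred=-0.3161  r=-1.1239  x^+=-1.0208  v^+=0.3060  a^+=1.8538
step 3: x_pred=-0.5035  r=1.7235  x^+=0.5771  v^+=1.7831  a^+=3.2517
step 4: x_pred=2.2323  r=2.3077  x^+=3.6792  v^+=4.2226  a^+=5.1235
step 5: x_pred=7.1350  r=-1.3450  x^+=6.2917  v^+=7.0120  a^+=4.0326
step 6: x_pred=11.2247  r=-7.5047  x^+=6.5193  v^+=7.8430  a^+=-2.0546

v_post = 7.8430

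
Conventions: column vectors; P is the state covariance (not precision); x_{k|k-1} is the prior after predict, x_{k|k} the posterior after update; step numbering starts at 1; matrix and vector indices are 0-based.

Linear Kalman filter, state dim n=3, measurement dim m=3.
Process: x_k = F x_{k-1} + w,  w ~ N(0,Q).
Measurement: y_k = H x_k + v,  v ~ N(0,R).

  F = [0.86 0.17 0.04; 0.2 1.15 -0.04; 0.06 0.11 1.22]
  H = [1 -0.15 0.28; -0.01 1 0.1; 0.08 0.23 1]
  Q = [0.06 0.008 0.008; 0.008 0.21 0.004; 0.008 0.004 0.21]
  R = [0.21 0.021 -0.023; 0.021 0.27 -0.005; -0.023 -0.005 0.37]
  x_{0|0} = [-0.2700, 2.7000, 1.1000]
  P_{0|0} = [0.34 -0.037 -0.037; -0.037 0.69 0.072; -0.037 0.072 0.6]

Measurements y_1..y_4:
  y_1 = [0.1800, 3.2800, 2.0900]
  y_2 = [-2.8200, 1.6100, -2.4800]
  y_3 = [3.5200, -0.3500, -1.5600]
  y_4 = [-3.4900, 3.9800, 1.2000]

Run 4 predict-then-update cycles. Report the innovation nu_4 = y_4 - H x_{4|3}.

innov = [-4.1217, 3.0773, 1.7779]

step 1: x^-=[0.2708, 3.0070, 1.6228]  P^-=[0.3200 0.1664 0.0402; 0.1664 1.1140 0.1545; 0.0402 0.1545 1.1260]  S=[0.6029 0.0937 0.3436; 0.0937 1.4228 0.5345; 0.3436 0.5345 1.6406]  K=[0.5397 0.1146 -0.0869; -0.0600 0.7917 0.0131; 0.1634 -0.0879 0.7044]  nu=[-0.0941, 0.1134, -0.2461]  x^+=[0.2544, 3.0992, 1.4241]  P^+=[0.1446 0.0510 -0.0685; 0.0510 0.2181 -0.0520; -0.0685 -0.0520 0.2747]
step 2: x^-=[0.8026, 3.5580, 2.0936]  P^-=[0.1832 0.1270 -0.0447; 0.1270 0.5341 -0.0647; -0.0447 -0.0647 0.5988]  S=[0.3944 0.0616 0.1284; 0.0616 0.7947 0.1214; 0.1284 0.1214 0.9660]  K=[0.3861 0.1325 -0.0688; -0.0279 0.6659 -0.0092; 0.1602 -0.1085 0.5931]  nu=[-3.6751, -2.1494, -5.4562]  x^+=[-0.5255, 2.2796, -1.4980]  P^+=[0.1086 0.0509 -0.0554; 0.0509 0.1850 -0.0527; -0.0554 -0.0527 0.2329]
step 3: x^-=[-0.1243, 2.5764, -1.6083]  P^-=[0.1564 0.1139 -0.0357; 0.1139 0.4885 -0.0652; -0.0357 -0.0652 0.5376]  S=[0.3708 0.0545 0.1171; 0.0545 0.7487 0.1033; 0.1171 0.1033 0.9030]  K=[0.3477 0.1277 -0.0563; -0.0323 0.6457 -0.0073; 0.1731 -0.1053 0.5652]  nu=[4.4811, -2.7668, -0.5343]  x^+=[1.1103, 0.6490, -0.8434]  P^+=[0.0977 0.0479 -0.0483; 0.0479 0.1792 -0.0502; -0.0483 -0.0502 0.2211]
step 4: x^-=[1.0315, 1.0021, -0.8909]  P^-=[0.1478 0.1078 -0.0292; 0.1078 0.4787 -0.0605; -0.0292 -0.0605 0.5217]  S=[0.3658 0.0514 0.1172; 0.0514 0.7397 0.1037; 0.1172 0.1037 0.8894]  K=[0.3362 0.1234 -0.0504; -0.0366 0.6406 -0.0044; 0.1802 -0.1014 0.5563]  nu=[-4.1217, 3.0773, 1.7779]  x^+=[-0.0639, 3.1163, -0.9566]  P^+=[0.0939 0.0461 -0.0451; 0.0461 0.1775 -0.0485; -0.0451 -0.0485 0.2170]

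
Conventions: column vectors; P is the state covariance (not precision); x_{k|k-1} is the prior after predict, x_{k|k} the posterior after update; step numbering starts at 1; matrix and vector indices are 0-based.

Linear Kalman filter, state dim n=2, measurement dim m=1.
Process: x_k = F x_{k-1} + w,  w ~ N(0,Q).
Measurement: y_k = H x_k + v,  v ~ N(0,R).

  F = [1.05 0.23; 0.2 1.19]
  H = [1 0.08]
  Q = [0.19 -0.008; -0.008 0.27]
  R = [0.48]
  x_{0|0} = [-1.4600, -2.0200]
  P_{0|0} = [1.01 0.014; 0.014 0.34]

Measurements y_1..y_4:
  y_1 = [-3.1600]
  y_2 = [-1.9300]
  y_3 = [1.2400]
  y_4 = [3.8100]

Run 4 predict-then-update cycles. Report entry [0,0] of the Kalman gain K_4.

step 1: x^-=[-1.9976, -2.6958]  P^-=[1.3283 0.3153; 0.3153 0.7985]  S=[1.8638]  K=[0.7262; 0.2034]  nu=[-0.9467]  x^+=[-2.6851, -2.8884]  P^+=[0.3454 0.0399; 0.0399 0.7214]
step 2: x^-=[-3.4837, -3.9742]  P^-=[0.6282 0.3137; 0.3137 1.3244]  S=[1.1669]  K=[0.5599; 0.3596]  nu=[1.8716]  x^+=[-2.4358, -3.3011]  P^+=[0.2624 0.0788; 0.0788 1.1735]
step 3: x^-=[-3.3168, -4.4155]  P^-=[0.5795 0.4703; 0.4703 1.9797]  S=[1.1474]  K=[0.5378; 0.5479]  nu=[4.9101]  x^+=[-0.6761, -1.7250]  P^+=[0.2476 0.1322; 0.1322 1.6352]
step 4: x^-=[-1.1067, -2.1880]  P^-=[0.6133 0.6628; 0.6628 2.6585]  S=[1.2164]  K=[0.5478; 0.7198]  nu=[5.0917]  x^+=[1.6826, 1.4768]  P^+=[0.2483 0.1832; 0.1832 2.0284]

K[0,0] = 0.5478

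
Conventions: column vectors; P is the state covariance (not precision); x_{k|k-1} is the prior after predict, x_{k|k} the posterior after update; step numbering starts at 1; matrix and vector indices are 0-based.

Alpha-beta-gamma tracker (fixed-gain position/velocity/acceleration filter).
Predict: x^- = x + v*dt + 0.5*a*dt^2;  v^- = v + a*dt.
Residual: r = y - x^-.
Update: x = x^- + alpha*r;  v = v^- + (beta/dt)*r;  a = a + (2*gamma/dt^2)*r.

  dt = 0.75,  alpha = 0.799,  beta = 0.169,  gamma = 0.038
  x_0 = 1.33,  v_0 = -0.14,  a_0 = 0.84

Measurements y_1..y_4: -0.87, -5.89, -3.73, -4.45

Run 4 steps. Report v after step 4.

step 1: x_pred=1.4613  r=-2.3313  x^+=-0.4014  v^+=-0.0353  a^+=0.5250
step 2: x_pred=-0.2802  r=-5.6098  x^+=-4.7624  v^+=-0.9056  a^+=-0.2329
step 3: x_pred=-5.5072  r=1.7772  x^+=-4.0872  v^+=-0.6798  a^+=0.0072
step 4: x_pred=-4.5951  r=0.1451  x^+=-4.4792  v^+=-0.6418  a^+=0.0268

v_post = -0.6418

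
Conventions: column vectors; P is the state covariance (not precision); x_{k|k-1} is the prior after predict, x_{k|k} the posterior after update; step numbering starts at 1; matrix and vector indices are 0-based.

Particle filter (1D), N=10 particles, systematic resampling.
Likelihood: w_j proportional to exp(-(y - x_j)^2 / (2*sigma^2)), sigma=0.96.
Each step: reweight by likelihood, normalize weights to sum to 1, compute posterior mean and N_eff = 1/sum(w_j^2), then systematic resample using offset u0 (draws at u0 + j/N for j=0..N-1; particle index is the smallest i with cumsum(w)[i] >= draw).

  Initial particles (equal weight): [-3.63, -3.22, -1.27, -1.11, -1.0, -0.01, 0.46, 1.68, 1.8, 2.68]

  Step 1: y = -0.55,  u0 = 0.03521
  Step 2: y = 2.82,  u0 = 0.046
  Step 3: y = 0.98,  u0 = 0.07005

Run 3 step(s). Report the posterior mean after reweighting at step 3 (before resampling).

post_mean = 0.3917

step 1: w=[0.0014, 0.0051, 0.1854, 0.2072, 0.2201, 0.2097, 0.1413, 0.0165, 0.0123, 0.0009]  mean=-0.5923  Neff=5.2584  idx=[2, 2, 3, 3, 4, 4, 5, 5, 6, 6]
step 2: w=[0.0009, 0.0009, 0.0018, 0.0018, 0.0029, 0.0029, 0.1039, 0.1039, 0.3904, 0.3904]  mean=0.3448  Neff=3.0634  idx=[6, 7, 8, 8, 8, 8, 9, 9, 9, 9]
step 3: w=[0.0727, 0.0727, 0.1068, 0.1068, 0.1068, 0.1068, 0.1068, 0.1068, 0.1068, 0.1068]  mean=0.3917  Neff=9.8169  idx=[0, 2, 3, 4, 5, 5, 6, 7, 8, 9]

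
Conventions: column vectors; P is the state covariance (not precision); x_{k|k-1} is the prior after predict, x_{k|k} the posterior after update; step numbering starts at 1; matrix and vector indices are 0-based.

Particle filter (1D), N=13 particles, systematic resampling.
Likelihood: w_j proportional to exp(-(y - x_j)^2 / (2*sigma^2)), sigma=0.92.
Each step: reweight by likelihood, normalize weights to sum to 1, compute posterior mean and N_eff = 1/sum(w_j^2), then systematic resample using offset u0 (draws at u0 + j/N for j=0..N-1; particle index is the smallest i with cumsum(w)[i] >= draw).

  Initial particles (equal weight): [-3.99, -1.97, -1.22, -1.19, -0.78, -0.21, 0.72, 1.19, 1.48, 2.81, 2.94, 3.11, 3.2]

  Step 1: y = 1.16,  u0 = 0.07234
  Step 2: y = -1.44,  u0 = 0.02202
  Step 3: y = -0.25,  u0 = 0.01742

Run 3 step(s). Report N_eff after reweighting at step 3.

N_eff = 11.9257

step 1: w=[0.0000, 0.0008, 0.0090, 0.0098, 0.0278, 0.0848, 0.2291, 0.2567, 0.2418, 0.0514, 0.0395, 0.0272, 0.0220]  mean=1.1801  Neff=5.2510  idx=[5, 6, 6, 6, 7, 7, 7, 7, 8, 8, 8, 10, 12]
step 2: w=[0.5960, 0.0926, 0.0926, 0.0926, 0.0245, 0.0245, 0.0245, 0.0245, 0.0095, 0.0095, 0.0095, 0.0000, 0.0000]  mean=0.2334  Neff=2.6070  idx=[0, 0, 0, 0, 0, 0, 0, 0, 1, 2, 3, 3, 6]
step 3: w=[0.0944, 0.0944, 0.0944, 0.0944, 0.0944, 0.0944, 0.0944, 0.0944, 0.0542, 0.0542, 0.0542, 0.0542, 0.0278]  mean=0.0305  Neff=11.9257  idx=[0, 0, 1, 2, 3, 4, 5, 5, 6, 7, 8, 9, 11]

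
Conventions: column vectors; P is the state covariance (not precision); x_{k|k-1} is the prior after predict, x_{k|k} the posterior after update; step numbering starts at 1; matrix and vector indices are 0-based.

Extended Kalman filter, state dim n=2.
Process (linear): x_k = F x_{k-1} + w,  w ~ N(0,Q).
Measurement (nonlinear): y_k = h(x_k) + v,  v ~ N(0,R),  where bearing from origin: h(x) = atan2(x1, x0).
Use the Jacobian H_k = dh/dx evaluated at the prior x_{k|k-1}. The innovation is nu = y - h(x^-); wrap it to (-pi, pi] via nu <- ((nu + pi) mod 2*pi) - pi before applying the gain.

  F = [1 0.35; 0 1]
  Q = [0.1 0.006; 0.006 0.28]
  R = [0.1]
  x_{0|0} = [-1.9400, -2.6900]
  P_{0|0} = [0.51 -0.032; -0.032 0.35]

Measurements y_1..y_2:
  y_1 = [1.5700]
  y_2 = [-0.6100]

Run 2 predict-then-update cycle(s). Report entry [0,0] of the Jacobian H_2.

H_jac[0,0] = 0.0401

step 1: x^-=[-2.8815, -2.6900]  P^-=[0.6305 0.0965; 0.0965 0.6300]  H_jac=[0.1731 -0.1854]  S=[0.1344]  K=[0.6791; -0.7451]  nu=[-2.3226]  x^+=[-4.4589, -0.9593]  P^+=[0.5685 0.1645; 0.1645 0.5554]
step 2: x^-=[-4.7946, -0.9593]  P^-=[0.8517 0.3649; 0.3649 0.8354]  H_jac=[0.0401 -0.2005]  S=[0.1291]  K=[-0.3021; -1.1843]  nu=[2.3341]  x^+=[-5.4998, -3.7236]  P^+=[0.8399 0.3187; 0.3187 0.6543]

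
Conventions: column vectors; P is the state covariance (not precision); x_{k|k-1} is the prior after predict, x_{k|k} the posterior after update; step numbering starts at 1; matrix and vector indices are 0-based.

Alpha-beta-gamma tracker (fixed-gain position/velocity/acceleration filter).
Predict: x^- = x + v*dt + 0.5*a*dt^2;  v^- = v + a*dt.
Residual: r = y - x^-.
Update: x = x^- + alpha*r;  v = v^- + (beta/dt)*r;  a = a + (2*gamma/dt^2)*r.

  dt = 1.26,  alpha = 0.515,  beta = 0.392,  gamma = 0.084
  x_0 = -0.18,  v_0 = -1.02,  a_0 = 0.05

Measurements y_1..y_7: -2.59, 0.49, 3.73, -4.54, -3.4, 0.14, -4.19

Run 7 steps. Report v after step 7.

v_post = -1.1779

step 1: x_pred=-1.4255  r=-1.1645  x^+=-2.0252  v^+=-1.3193  a^+=-0.0732
step 2: x_pred=-3.7456  r=4.2356  x^+=-1.5643  v^+=-0.0938  a^+=0.3750
step 3: x_pred=-1.3848  r=5.1148  x^+=1.2493  v^+=1.9700  a^+=0.9162
step 4: x_pred=4.4588  r=-8.9988  x^+=-0.1756  v^+=0.3248  a^+=-0.0360
step 5: x_pred=0.2051  r=-3.6051  x^+=-1.6515  v^+=-0.8422  a^+=-0.4175
step 6: x_pred=-3.0441  r=3.1841  x^+=-1.4043  v^+=-0.3776  a^+=-0.0806
step 7: x_pred=-1.9440  r=-2.2460  x^+=-3.1007  v^+=-1.1779  a^+=-0.3182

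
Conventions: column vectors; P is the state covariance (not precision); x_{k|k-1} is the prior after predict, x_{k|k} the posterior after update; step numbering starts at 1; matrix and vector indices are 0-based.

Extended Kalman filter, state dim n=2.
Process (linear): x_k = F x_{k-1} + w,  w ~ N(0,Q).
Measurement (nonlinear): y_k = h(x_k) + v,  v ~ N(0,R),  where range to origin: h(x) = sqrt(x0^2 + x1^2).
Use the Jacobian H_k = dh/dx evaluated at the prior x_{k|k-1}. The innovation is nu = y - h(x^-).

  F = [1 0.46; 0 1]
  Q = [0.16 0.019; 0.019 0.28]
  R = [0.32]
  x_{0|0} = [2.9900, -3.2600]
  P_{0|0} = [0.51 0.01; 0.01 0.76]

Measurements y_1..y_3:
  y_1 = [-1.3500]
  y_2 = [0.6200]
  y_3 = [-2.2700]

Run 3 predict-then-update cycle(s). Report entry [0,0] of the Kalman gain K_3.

step 1: x^-=[1.4904, -3.2600]  P^-=[0.8400 0.3786; 0.3786 1.0400]  H_jac=[0.4158 -0.9095]  S=[1.0391]  K=[0.0048; -0.7588]  nu=[-4.9345]  x^+=[1.4669, 0.4841]  P^+=[0.8400 0.3824; 0.3824 0.4418]
step 2: x^-=[1.6896, 0.4841]  P^-=[1.4452 0.6046; 0.6046 0.7218]  H_jac=[0.9613 0.2754]  S=[2.0305]  K=[0.7662; 0.3841]  nu=[-1.1376]  x^+=[0.8179, 0.0471]  P^+=[0.2531 0.0069; 0.0069 0.4222]
step 3: x^-=[0.8396, 0.0471]  P^-=[0.5088 0.2201; 0.2201 0.7022]  H_jac=[0.9984 0.0560]  S=[0.8540]  K=[0.6093; 0.3034]  nu=[-3.1109]  x^+=[-1.0557, -0.8967]  P^+=[0.1918 0.0622; 0.0622 0.6235]

K[0,0] = 0.6093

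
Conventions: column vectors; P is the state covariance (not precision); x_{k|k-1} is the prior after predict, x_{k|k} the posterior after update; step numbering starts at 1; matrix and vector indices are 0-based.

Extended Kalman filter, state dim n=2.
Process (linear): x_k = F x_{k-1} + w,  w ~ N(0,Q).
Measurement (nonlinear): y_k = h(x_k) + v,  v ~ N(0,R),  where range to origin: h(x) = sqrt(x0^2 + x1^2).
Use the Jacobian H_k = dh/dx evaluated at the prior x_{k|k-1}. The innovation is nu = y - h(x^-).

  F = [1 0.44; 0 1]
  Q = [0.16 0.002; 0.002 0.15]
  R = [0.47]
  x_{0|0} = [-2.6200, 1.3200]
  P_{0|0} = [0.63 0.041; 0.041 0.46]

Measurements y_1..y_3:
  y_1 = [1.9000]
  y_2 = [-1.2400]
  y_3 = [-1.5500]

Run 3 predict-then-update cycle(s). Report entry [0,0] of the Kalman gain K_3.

K[0,0] = 0.7325

step 1: x^-=[-2.0392, 1.3200]  P^-=[0.9151 0.2454; 0.2454 0.6100]  H_jac=[-0.8395 0.5434]  S=[1.0711]  K=[-0.5927; 0.1171]  nu=[-0.5291]  x^+=[-1.7256, 1.2580]  P^+=[0.5388 0.3198; 0.3198 0.5953]
step 2: x^-=[-1.1720, 1.2580]  P^-=[1.0955 0.5837; 0.5837 0.7453]  H_jac=[-0.6817 0.7317]  S=[0.7958]  K=[-0.4017; 0.1853]  nu=[-2.9594]  x^+=[0.0168, 0.7098]  P^+=[0.9671 0.6429; 0.6429 0.7180]
step 3: x^-=[0.3291, 0.7098]  P^-=[1.8318 0.9608; 0.9608 0.8680]  H_jac=[0.4206 0.9072]  S=[2.2419]  K=[0.7325; 0.5315]  nu=[-2.3323]  x^+=[-1.3794, -0.5300]  P^+=[0.6289 0.0879; 0.0879 0.2346]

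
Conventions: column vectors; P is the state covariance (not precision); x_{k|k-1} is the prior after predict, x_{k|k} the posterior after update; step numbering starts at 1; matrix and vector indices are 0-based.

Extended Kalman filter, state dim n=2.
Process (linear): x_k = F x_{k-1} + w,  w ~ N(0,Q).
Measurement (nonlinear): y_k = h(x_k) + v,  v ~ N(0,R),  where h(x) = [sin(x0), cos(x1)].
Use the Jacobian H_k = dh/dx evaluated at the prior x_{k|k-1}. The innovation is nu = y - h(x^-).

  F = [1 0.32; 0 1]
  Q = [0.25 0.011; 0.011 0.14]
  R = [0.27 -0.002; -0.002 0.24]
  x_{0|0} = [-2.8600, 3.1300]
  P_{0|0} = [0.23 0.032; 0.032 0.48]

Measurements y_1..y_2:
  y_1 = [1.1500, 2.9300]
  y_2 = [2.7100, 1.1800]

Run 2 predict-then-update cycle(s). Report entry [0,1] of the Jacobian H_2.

step 1: x^-=[-1.8584, 3.1300]  P^-=[0.5496 0.1966; 0.1966 0.6200]  H_jac=[-0.2837 0.0000; 0.0000 -0.0116]  S=[0.3142 -0.0014; -0.0014 0.2401]  K=[-0.4962 -0.0123; -0.1776 -0.0309]  nu=[2.1089, 3.9299]  x^+=[-2.9532, 2.6339]  P^+=[0.4722 0.1688; 0.1688 0.6099]
step 2: x^-=[-2.1103, 2.6339]  P^-=[0.8927 0.3750; 0.3750 0.7499]  H_jac=[-0.5138 0.0000; 0.0000 -0.4862]  S=[0.5056 0.0917; 0.0917 0.4173]  K=[-0.8622 -0.2475; -0.2318 -0.8228]  nu=[3.5679, 2.0538]  x^+=[-5.6950, 0.1167]  P^+=[0.4522 0.1186; 0.1186 0.4052]

H_jac[0,1] = 0.0000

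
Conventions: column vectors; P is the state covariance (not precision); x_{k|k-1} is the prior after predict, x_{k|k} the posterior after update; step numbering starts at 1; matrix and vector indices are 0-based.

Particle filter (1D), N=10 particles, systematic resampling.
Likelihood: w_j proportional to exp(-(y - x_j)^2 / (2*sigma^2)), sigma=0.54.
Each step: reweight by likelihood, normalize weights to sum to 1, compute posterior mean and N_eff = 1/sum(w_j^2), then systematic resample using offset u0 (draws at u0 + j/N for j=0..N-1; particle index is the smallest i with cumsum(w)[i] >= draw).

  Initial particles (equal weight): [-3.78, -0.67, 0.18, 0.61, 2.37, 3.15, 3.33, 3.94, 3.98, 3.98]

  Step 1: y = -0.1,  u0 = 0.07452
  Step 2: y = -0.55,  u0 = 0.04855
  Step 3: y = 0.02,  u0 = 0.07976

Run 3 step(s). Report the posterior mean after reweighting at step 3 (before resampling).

post_mean = -0.1522

step 1: w=[0.0000, 0.3066, 0.4679, 0.2255, 0.0000, 0.0000, 0.0000, 0.0000, 0.0000, 0.0000]  mean=0.0164  Neff=2.7490  idx=[1, 1, 1, 2, 2, 2, 2, 3, 3, 3]
step 2: w=[0.2020, 0.2020, 0.2020, 0.0830, 0.0830, 0.0830, 0.0830, 0.0206, 0.0206, 0.0206]  mean=-0.3085  Neff=6.6103  idx=[0, 0, 1, 1, 2, 2, 3, 4, 5, 7]
step 3: w=[0.0728, 0.0728, 0.0728, 0.0728, 0.0728, 0.0728, 0.1576, 0.1576, 0.1576, 0.0906]  mean=-0.1522  Neff=8.7354  idx=[1, 2, 3, 5, 6, 6, 7, 8, 8, 9]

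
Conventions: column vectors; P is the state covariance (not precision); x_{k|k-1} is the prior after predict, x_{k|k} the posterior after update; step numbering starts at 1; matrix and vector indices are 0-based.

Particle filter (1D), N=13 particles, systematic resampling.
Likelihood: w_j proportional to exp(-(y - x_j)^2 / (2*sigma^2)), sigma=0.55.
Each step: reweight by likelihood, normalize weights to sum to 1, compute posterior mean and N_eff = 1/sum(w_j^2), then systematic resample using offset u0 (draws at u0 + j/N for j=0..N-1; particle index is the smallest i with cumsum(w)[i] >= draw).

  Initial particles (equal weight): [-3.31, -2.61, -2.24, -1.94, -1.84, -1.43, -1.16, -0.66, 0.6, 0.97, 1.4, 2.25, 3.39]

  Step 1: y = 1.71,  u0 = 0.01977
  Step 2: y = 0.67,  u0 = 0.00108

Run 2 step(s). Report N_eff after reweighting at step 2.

step 1: w=[0.0000, 0.0000, 0.0000, 0.0000, 0.0000, 0.0000, 0.0000, 0.0000, 0.0647, 0.2007, 0.4234, 0.3065, 0.0047]  mean=1.5316  Neff=3.1482  idx=[8, 9, 9, 9, 10, 10, 10, 10, 10, 11, 11, 11, 11]
step 2: w=[0.1736, 0.1508, 0.1508, 0.1508, 0.0725, 0.0725, 0.0725, 0.0725, 0.0725, 0.0028, 0.0028, 0.0028, 0.0028]  mean=1.0762  Neff=8.0187  idx=[0, 0, 0, 1, 1, 2, 2, 3, 3, 4, 5, 7, 8]

N_eff = 8.0187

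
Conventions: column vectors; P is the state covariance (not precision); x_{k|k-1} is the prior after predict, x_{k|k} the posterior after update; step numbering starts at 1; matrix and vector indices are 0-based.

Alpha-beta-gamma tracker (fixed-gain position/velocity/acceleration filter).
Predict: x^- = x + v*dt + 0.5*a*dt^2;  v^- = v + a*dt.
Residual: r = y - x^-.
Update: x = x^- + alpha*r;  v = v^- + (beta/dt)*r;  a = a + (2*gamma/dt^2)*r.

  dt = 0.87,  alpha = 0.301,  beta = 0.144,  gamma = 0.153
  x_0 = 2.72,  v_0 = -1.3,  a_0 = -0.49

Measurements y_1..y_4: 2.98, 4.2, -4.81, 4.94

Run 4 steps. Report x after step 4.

step 1: x_pred=1.4036  r=1.5764  x^+=1.8781  v^+=-1.4654  a^+=0.1473
step 2: x_pred=0.6589  r=3.5411  x^+=1.7248  v^+=-0.7511  a^+=1.5789
step 3: x_pred=1.6689  r=-6.4789  x^+=-0.2813  v^+=-0.4498  a^+=-1.0404
step 4: x_pred=-1.0663  r=6.0063  x^+=0.7416  v^+=-0.3608  a^+=1.3879

x_post = 0.7416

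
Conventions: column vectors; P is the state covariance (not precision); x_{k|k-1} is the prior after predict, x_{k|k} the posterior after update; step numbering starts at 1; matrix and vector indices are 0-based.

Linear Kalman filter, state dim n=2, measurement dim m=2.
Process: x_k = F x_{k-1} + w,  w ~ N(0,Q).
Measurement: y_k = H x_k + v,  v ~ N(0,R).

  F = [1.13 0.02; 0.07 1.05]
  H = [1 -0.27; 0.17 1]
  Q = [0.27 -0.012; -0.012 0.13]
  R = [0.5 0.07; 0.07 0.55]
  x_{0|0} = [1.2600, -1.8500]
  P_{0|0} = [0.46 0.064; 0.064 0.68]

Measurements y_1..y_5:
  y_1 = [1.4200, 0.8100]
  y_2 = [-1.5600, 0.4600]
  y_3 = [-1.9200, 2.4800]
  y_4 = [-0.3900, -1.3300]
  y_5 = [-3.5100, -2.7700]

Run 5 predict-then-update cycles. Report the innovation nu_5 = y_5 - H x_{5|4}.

step 1: x^-=[1.3868, -1.8543]  P^-=[0.8605 0.1147; 0.1147 0.8914]  S=[1.3636 0.0851; 0.0851 1.5052]  K=[0.5997 0.1395; -0.1306 0.6125]  nu=[-0.4675, 2.4285]  x^+=[1.4453, -0.3057]  P^+=[0.3267 0.0632; 0.0632 0.3170]
step 2: x^-=[1.6270, -0.2199]  P^-=[0.6901 0.0955; 0.0955 0.4904]  S=[1.1743 0.1461; 0.1461 1.0928]  K=[0.5506 0.1212; -0.0906 0.4757]  nu=[-3.2464, 0.4033]  x^+=[-0.1117, 0.2660]  P^+=[0.2985 0.0544; 0.0544 0.2460]
step 3: x^-=[-0.1209, 0.2715]  P^-=[0.6537 0.0815; 0.0815 0.4107]  S=[1.1397 0.1480; 0.1480 1.0073]  K=[0.5398 0.1119; -0.0821 0.4336]  nu=[-1.7258, 2.2291]  x^+=[-0.8030, 1.3796]  P^+=[0.2912 0.0498; 0.0498 0.2242]
step 4: x^-=[-0.8798, 1.3924]  P^-=[0.6441 0.0749; 0.0749 0.3860]  S=[1.1318 0.1468; 0.1468 0.9801]  K=[0.5373 0.1077; -0.0802 0.4188]  nu=[0.8657, -2.5728]  x^+=[-0.6918, 0.2454]  P^+=[0.2891 0.0477; 0.0477 0.2166]
step 5: x^-=[-0.7768, 0.2092]  P^-=[0.6413 0.0721; 0.0721 0.3773]  S=[1.1299 0.1460; 0.1460 0.9703]  K=[0.5367 0.1059; -0.0797 0.4134]  nu=[-2.6767, -2.8472]  x^+=[-2.5150, -0.7544]  P^+=[0.2884 0.0468; 0.0468 0.2139]

innov = [-2.6767, -2.8472]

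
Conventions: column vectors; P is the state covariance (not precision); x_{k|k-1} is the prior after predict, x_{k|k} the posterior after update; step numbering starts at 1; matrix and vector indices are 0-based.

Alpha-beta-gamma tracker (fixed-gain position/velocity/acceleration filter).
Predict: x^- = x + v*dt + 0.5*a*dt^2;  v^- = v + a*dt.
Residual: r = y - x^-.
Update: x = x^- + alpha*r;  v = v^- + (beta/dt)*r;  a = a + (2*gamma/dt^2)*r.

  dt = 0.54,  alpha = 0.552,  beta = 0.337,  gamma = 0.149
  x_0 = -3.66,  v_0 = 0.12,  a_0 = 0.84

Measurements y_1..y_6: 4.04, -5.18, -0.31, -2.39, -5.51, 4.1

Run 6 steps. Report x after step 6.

step 1: x_pred=-3.4727  r=7.5127  x^+=0.6743  v^+=5.2621  a^+=8.5176
step 2: x_pred=4.7577  r=-9.9377  x^+=-0.7279  v^+=3.6598  a^+=-1.6382
step 3: x_pred=1.0095  r=-1.3195  x^+=0.2811  v^+=1.9517  a^+=-2.9867
step 4: x_pred=0.8996  r=-3.2896  x^+=-0.9163  v^+=-1.7141  a^+=-6.3484
step 5: x_pred=-2.7675  r=-2.7425  x^+=-4.2813  v^+=-6.8538  a^+=-9.1512
step 6: x_pred=-9.3166  r=13.4166  x^+=-1.9106  v^+=-3.4224  a^+=4.5599

x_post = -1.9106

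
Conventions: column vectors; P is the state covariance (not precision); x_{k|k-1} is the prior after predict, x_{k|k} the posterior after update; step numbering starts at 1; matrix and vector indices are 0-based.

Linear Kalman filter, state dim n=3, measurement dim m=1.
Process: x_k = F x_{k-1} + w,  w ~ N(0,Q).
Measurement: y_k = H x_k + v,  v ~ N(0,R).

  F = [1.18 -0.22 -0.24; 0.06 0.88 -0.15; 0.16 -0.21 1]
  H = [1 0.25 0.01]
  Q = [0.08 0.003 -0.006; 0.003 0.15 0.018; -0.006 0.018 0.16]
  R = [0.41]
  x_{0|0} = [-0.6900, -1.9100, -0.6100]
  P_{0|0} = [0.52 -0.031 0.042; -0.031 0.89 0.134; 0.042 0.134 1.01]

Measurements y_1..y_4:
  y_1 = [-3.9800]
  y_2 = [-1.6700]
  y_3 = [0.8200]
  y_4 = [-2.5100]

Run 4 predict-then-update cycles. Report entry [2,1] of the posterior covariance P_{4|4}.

step 1: x^-=[-0.2476, -1.6307, -0.3193]  P^-=[0.9118 -0.1598 -0.0751; -0.1598 0.8244 -0.1733; -0.0751 -0.1733 1.1818]  S=[1.2911]  K=[0.6746; 0.0345; -0.0826]  nu=[-3.3215]  x^+=[-2.4885, -1.7453, -0.0450]  P^+=[0.3241 -0.1899 -0.0032; -0.1899 0.8229 -0.1696; -0.0032 -0.1696 1.1730]
step 2: x^-=[-2.5416, -1.6784, -0.0767]  P^-=[0.7212 -0.2550 -0.1094; -0.2550 0.8396 -0.4860; -0.1094 -0.4860 1.4606]  S=[1.0517]  K=[0.6241; -0.0475; -0.2057]  nu=[1.2920]  x^+=[-1.7353, -1.7397, -0.3424]  P^+=[0.3116 -0.2238 0.0256; -0.2238 0.8372 -0.4962; 0.0256 -0.4962 1.4161]
step 3: x^-=[-1.5828, -1.5837, -0.2547]  P^-=[0.6852 -0.2320 -0.0717; -0.2320 0.9382 -0.8262; -0.0717 -0.8262 1.8526]  S=[1.0325]  K=[0.6068; -0.0055; -0.2515]  nu=[2.8012]  x^+=[0.1170, -1.5991, -0.9593]  P^+=[0.3051 -0.2285 0.0859; -0.2285 0.9382 -0.8277; 0.0859 -0.8277 1.7873]
step 4: x^-=[0.7201, -1.2563, -0.6048]  P^-=[0.6357 -0.1959 -0.0309; -0.1959 1.1107 -1.2012; -0.0309 -1.2012 2.3869]  S=[1.0108]  K=[0.5802; 0.0690; -0.3040]  nu=[-2.9100]  x^+=[-0.9682, -1.4570, 0.2799]  P^+=[0.2955 -0.2364 0.1474; -0.2364 1.1059 -1.1800; 0.1474 -1.1800 2.2935]

P_post[2,1] = -1.1800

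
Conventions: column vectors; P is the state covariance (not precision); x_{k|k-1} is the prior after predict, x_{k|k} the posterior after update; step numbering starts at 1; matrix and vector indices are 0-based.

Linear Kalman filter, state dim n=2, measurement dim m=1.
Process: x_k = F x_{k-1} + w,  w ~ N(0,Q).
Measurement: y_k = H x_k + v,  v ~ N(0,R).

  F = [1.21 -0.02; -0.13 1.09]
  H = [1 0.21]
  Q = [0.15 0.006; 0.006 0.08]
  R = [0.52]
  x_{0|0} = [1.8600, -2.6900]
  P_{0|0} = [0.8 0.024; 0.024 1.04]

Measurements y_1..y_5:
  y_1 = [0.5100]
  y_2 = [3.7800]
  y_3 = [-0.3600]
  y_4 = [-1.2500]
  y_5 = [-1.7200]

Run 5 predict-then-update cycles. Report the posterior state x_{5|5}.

step 1: x^-=[2.3044, -3.1739]  P^-=[1.3205 -0.1108; -0.1108 1.3223]  S=[1.8523]  K=[0.7003; 0.0901]  nu=[-1.1279]  x^+=[1.5145, -3.2755]  P^+=[0.4120 -0.2277; -0.2277 1.3073]
step 2: x^-=[1.8980, -3.7672]  P^-=[0.7647 -0.3882; -0.3882 1.7047]  S=[1.1969]  K=[0.5708; -0.0252]  nu=[2.6731]  x^+=[3.4239, -3.8347]  P^+=[0.3747 -0.3709; -0.3709 1.7039]
step 3: x^-=[4.2196, -4.6249]  P^-=[0.7173 -0.5803; -0.5803 2.2159]  S=[1.0913]  K=[0.5456; -0.1053]  nu=[-3.6084]  x^+=[2.2508, -4.2448]  P^+=[0.3924 -0.5176; -0.5176 2.2038]
step 4: x^-=[2.8084, -4.9194]  P^-=[0.7505 -0.7877; -0.7877 2.8516]  S=[1.0654]  K=[0.5491; -0.1773]  nu=[-3.0253]  x^+=[1.1471, -4.3830]  P^+=[0.4292 -0.6840; -0.6840 2.8181]
step 5: x^-=[1.4756, -4.9266]  P^-=[0.8126 -1.0269; -1.0269 3.6293]  S=[1.0614]  K=[0.5624; -0.2494]  nu=[-2.1610]  x^+=[0.2601, -4.3876]  P^+=[0.4769 -0.8780; -0.8780 3.5633]

x_post = [0.2601, -4.3876]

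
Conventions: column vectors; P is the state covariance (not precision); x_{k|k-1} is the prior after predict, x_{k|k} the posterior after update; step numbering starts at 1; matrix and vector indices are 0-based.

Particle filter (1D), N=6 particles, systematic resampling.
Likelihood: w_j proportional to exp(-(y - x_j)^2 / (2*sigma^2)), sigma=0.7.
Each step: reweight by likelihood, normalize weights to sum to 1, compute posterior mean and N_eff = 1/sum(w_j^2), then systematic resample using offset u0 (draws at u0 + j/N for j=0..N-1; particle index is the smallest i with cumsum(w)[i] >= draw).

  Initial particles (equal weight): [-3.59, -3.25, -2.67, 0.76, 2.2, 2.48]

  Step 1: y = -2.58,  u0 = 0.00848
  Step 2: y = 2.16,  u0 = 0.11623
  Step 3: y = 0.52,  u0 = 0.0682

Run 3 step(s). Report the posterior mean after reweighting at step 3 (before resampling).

step 1: w=[0.1786, 0.3199, 0.5015, 0.0000, 0.0000, 0.0000]  mean=-3.0198  Neff=2.5923  idx=[0, 0, 1, 2, 2, 2]
step 2: w=[0.0000, 0.0000, 0.0008, 0.3331, 0.3331, 0.3331]  mean=-2.6705  Neff=3.0049  idx=[3, 3, 4, 4, 5, 5]
step 3: w=[0.1667, 0.1667, 0.1667, 0.1667, 0.1667, 0.1667]  mean=-2.6700  Neff=6.0000  idx=[0, 1, 2, 3, 4, 5]

post_mean = -2.6700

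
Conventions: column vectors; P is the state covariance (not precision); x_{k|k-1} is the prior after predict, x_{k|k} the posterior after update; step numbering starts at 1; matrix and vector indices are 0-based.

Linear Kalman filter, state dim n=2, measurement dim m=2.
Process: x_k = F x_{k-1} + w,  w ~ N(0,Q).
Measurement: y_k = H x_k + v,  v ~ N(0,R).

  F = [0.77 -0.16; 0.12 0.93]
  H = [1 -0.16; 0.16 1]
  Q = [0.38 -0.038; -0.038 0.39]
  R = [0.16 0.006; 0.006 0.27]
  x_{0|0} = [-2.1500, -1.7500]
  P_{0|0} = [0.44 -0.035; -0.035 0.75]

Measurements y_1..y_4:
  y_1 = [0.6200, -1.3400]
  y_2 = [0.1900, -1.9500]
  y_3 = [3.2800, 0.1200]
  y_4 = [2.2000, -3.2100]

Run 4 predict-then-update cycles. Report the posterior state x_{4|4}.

step 1: x^-=[-1.3755, -1.8855]  P^-=[0.6687 -0.1333; -0.1333 1.0372]  S=[0.8979 -0.1829; -0.1829 1.2817]  K=[0.7872 0.0918; -0.1770 0.7674]  nu=[1.6938, 0.7656]  x^+=[0.0281, -1.5979]  P^+=[0.1279 0.0090; 0.0090 0.2047]
step 2: x^-=[0.2773, -1.4826]  P^-=[0.4589 -0.0503; -0.0503 0.5709]  S=[0.6496 -0.0610; -0.0610 0.8365]  K=[0.7264 0.0805; -0.1560 0.6614]  nu=[-0.3245, -0.5117]  x^+=[0.0004, -1.7705]  P^+=[0.1179 0.0072; 0.0072 0.1765]
step 3: x^-=[0.2836, -1.6465]  P^-=[0.4526 -0.0483; -0.0483 0.5460]  S=[0.6421 -0.0560; -0.0560 0.8121]  K=[0.7239 0.0796; -0.1544 0.6521]  nu=[2.7330, 1.7211]  x^+=[2.3991, -0.9461]  P^+=[0.1174 0.0070; 0.0070 0.1740]
step 4: x^-=[1.9987, -0.5920]  P^-=[0.4523 -0.0481; -0.0481 0.5438]  S=[0.6417 -0.0555; -0.0555 0.8100]  K=[0.7238 0.0796; -0.1542 0.6513]  nu=[0.1066, -2.9378]  x^+=[1.8421, -2.5218]  P^+=[0.1174 0.0070; 0.0070 0.1738]

x_post = [1.8421, -2.5218]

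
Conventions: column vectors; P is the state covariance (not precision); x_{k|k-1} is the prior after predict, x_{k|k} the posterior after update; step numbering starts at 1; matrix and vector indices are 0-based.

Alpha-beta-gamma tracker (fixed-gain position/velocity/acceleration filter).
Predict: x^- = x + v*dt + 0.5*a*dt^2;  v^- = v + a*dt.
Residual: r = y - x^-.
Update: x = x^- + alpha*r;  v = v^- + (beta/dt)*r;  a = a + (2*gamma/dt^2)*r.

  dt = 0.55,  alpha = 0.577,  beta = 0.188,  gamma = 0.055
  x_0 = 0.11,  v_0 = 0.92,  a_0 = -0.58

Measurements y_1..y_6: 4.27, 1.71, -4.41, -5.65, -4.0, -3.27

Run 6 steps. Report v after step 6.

step 1: x_pred=0.5283  r=3.7417  x^+=2.6873  v^+=1.8800  a^+=0.7806
step 2: x_pred=3.8393  r=-2.1293  x^+=2.6107  v^+=1.5815  a^+=0.0063
step 3: x_pred=3.4815  r=-7.8915  x^+=-1.0719  v^+=-1.1125  a^+=-2.8633
step 4: x_pred=-2.1168  r=-3.5332  x^+=-4.1555  v^+=-3.8950  a^+=-4.1481
step 5: x_pred=-6.9251  r=2.9251  x^+=-5.2373  v^+=-5.1766  a^+=-3.0844
step 6: x_pred=-8.5510  r=5.2810  x^+=-5.5038  v^+=-5.0679  a^+=-1.1641

v_post = -5.0679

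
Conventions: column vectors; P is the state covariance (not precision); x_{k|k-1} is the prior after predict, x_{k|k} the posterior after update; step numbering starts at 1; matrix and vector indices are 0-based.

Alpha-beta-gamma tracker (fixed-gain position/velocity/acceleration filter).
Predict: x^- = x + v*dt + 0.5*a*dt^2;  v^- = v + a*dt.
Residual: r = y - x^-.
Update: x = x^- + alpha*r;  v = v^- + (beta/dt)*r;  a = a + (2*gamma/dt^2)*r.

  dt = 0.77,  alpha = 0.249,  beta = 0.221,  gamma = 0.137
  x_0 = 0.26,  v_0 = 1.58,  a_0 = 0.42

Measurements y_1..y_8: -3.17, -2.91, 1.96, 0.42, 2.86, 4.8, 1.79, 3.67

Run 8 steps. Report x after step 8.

x_post = 11.8523

step 1: x_pred=1.6011  r=-4.7711  x^+=0.4131  v^+=0.5340  a^+=-1.7849
step 2: x_pred=0.2952  r=-3.2052  x^+=-0.5029  v^+=-1.7603  a^+=-3.2661
step 3: x_pred=-2.8266  r=4.7866  x^+=-1.6347  v^+=-2.9014  a^+=-1.0541
step 4: x_pred=-4.1813  r=4.6013  x^+=-3.0355  v^+=-2.3924  a^+=1.0723
step 5: x_pred=-4.5598  r=7.4198  x^+=-2.7123  v^+=0.5629  a^+=4.5013
step 6: x_pred=-0.9445  r=5.7445  x^+=0.4859  v^+=5.6776  a^+=7.1560
step 7: x_pred=6.9790  r=-5.1890  x^+=5.6870  v^+=9.6984  a^+=4.7580
step 8: x_pred=14.5652  r=-10.8952  x^+=11.8523  v^+=10.2349  a^+=-0.2771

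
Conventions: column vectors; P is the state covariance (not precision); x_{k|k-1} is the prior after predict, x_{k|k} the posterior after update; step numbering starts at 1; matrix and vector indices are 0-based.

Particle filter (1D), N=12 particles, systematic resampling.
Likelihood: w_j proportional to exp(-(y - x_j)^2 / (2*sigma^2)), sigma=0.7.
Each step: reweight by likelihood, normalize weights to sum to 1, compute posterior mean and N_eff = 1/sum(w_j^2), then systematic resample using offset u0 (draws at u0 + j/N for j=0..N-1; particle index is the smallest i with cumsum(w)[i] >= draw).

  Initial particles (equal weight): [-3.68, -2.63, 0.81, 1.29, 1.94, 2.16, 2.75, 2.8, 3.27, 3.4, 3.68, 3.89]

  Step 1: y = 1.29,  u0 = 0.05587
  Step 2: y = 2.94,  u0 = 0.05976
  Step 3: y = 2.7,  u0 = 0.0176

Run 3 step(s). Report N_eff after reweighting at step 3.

N_eff = 10.7754

step 1: w=[0.0000, 0.0000, 0.2512, 0.3178, 0.2065, 0.1468, 0.0361, 0.0310, 0.0058, 0.0034, 0.0009, 0.0003]  mean=1.5527  Neff=4.3354  idx=[2, 2, 2, 3, 3, 3, 3, 4, 4, 5, 5, 7]
step 2: w=[0.0032, 0.0032, 0.0032, 0.0204, 0.0204, 0.0204, 0.0204, 0.1180, 0.1180, 0.1760, 0.1760, 0.3210]  mean=2.2297  Neff=5.1411  idx=[5, 7, 8, 8, 9, 9, 10, 10, 11, 11, 11, 11]
step 3: w=[0.0151, 0.0636, 0.0636, 0.0636, 0.0851, 0.0851, 0.0851, 0.0851, 0.1134, 0.1134, 0.1134, 0.1134]  mean=2.3953  Neff=10.7754  idx=[1, 2, 3, 4, 5, 6, 7, 8, 9, 9, 10, 11]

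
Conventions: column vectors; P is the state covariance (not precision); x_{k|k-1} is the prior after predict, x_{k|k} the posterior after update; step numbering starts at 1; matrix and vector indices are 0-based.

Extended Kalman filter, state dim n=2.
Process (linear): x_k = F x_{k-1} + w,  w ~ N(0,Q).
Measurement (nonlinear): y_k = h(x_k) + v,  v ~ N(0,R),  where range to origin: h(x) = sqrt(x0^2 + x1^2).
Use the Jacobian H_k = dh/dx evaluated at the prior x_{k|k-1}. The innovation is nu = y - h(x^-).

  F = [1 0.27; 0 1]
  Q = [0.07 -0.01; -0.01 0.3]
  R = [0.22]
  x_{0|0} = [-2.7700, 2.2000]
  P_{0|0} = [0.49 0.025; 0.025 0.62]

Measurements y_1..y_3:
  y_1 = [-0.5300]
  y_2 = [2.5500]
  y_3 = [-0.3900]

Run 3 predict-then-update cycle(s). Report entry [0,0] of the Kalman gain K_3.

K[0,0] = -0.4524

step 1: x^-=[-2.1760, 2.2000]  P^-=[0.6187 0.1824; 0.1824 0.9200]  H_jac=[-0.7032 0.7110]  S=[0.8086]  K=[-0.3777; 0.6503]  nu=[-3.6243]  x^+=[-0.8072, -0.1569]  P^+=[0.5034 0.3810; 0.3810 0.5781]
step 2: x^-=[-0.8495, -0.1569]  P^-=[0.8212 0.5271; 0.5271 0.8781]  H_jac=[-0.9834 -0.1816]  S=[1.2313]  K=[-0.7336; -0.5504]  nu=[1.6861]  x^+=[-2.0864, -1.0849]  P^+=[0.1586 0.0299; 0.0299 0.5050]
step 3: x^-=[-2.3794, -1.0849]  P^-=[0.2816 0.1562; 0.1562 0.8050]  H_jac=[-0.9099 -0.4149]  S=[0.7096]  K=[-0.4524; -0.6710]  nu=[-3.0050]  x^+=[-1.0200, 0.9314]  P^+=[0.1363 -0.0591; -0.0591 0.4855]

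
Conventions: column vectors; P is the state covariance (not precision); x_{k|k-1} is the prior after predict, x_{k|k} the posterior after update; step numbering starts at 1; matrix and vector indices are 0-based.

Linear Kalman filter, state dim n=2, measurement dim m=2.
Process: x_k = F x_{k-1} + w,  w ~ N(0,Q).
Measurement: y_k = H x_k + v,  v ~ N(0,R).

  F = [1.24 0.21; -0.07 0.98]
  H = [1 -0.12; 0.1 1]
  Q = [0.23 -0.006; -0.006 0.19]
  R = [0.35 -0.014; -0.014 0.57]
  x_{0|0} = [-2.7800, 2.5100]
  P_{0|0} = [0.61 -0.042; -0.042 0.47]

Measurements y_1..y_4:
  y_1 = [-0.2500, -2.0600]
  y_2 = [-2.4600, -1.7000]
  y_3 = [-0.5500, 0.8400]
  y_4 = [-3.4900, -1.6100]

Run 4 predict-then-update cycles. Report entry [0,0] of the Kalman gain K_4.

K[0,0] = 0.6201

step 1: x^-=[-2.9201, 2.6544]  P^-=[1.1668 -0.0126; -0.0126 0.6501]  S=[1.5292 0.0122; 0.0122 1.2293]  K=[0.7634 0.0771; -0.0635 0.5285]  nu=[2.9886, -4.4224]  x^+=[-0.9795, 0.1275]  P^+=[0.2669 0.0066; 0.0066 0.3015]
step 2: x^-=[-1.1877, 0.1935]  P^-=[0.6571 0.0407; 0.0407 0.4799]  S=[1.0042 0.0344; 0.0344 1.0647]  K=[0.6467 0.0791; -0.0324 0.4557]  nu=[-1.2490, -1.7747]  x^+=[-2.1360, -0.5747]  P^+=[0.2269 0.0134; 0.0134 0.2588]
step 3: x^-=[-2.7693, -0.4137]  P^-=[0.5972 0.0436; 0.0436 0.4379]  S=[0.9430 0.0363; 0.0363 1.0226]  K=[0.6247 0.0789; -0.0261 0.4334]  nu=[2.1696, 1.5306]  x^+=[-1.2932, 0.1930]  P^+=[0.2193 0.0143; 0.0143 0.2460]
step 4: x^-=[-1.5630, 0.2796]  P^-=[0.5854 0.0428; 0.0428 0.4253]  S=[0.9313 0.0357; 0.0357 1.0098]  K=[0.6201 0.0784; -0.0253 0.4264]  nu=[-1.8934, -1.7333]  x^+=[-2.8730, -0.4116]  P^+=[0.2176 0.0142; 0.0142 0.2420]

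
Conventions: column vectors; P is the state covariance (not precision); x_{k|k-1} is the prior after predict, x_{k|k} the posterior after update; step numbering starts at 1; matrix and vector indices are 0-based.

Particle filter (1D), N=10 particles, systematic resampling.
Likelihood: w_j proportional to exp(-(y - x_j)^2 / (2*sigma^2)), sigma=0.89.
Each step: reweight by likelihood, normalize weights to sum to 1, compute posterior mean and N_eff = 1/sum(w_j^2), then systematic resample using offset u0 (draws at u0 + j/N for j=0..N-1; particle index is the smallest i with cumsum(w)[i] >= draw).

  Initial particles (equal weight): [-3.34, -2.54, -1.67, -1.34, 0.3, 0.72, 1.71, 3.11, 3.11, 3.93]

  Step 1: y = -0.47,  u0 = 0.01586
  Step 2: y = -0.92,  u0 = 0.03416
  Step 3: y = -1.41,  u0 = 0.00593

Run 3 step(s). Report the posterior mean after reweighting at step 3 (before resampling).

post_mean = -1.3721

step 1: w=[0.0025, 0.0298, 0.1797, 0.2765, 0.3067, 0.1824, 0.0222, 0.0001, 0.0001, 0.0000]  mean=-0.4924  Neff=4.2116  idx=[1, 2, 3, 3, 3, 4, 4, 4, 5, 5]
step 2: w=[0.0373, 0.1371, 0.1749, 0.1749, 0.1749, 0.0764, 0.0764, 0.0764, 0.0358, 0.0358]  mean=-0.9066  Neff=7.5724  idx=[0, 1, 2, 2, 3, 4, 4, 5, 6, 8]
step 3: w=[0.0660, 0.1417, 0.1474, 0.1474, 0.1474, 0.1474, 0.1474, 0.0234, 0.0234, 0.0084]  mean=-1.3721  Neff=7.4476  idx=[0, 1, 1, 2, 3, 4, 4, 5, 6, 6]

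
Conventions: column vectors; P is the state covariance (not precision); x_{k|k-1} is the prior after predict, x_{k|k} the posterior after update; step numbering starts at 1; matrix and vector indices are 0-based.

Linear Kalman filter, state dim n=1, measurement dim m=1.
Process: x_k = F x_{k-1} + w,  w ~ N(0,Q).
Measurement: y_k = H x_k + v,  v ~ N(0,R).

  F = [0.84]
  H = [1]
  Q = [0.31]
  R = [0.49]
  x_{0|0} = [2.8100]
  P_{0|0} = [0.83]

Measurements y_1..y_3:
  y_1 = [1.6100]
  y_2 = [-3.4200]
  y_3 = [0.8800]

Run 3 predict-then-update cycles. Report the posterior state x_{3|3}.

x_post = [0.0082]

step 1: x^-=[2.3604]  P^-=[0.8956]  S=[1.3856]  K=[0.6464]  nu=[-0.7504]  x^+=[1.8754]  P^+=[0.3167]
step 2: x^-=[1.5753]  P^-=[0.5335]  S=[1.0235]  K=[0.5212]  nu=[-4.9953]  x^+=[-1.0285]  P^+=[0.2554]
step 3: x^-=[-0.8639]  P^-=[0.4902]  S=[0.9802]  K=[0.5001]  nu=[1.7439]  x^+=[0.0082]  P^+=[0.2451]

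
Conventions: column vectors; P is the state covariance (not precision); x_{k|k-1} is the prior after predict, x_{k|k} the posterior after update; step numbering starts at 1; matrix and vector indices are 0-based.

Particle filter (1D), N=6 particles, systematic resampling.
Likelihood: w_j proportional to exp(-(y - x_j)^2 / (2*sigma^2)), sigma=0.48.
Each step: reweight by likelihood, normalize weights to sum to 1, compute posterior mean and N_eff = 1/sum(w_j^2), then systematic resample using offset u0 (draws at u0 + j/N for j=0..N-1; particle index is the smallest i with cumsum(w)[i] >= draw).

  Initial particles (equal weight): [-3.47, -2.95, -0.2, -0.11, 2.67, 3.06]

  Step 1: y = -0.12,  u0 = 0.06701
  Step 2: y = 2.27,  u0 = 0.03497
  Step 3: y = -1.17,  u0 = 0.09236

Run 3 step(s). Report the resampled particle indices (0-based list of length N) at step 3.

step 1: w=[0.0000, 0.0000, 0.4966, 0.5034, 0.0000, 0.0000]  mean=-0.1547  Neff=1.9999  idx=[2, 2, 2, 3, 3, 3]
step 2: w=[0.0931, 0.0931, 0.0931, 0.2402, 0.2402, 0.2402]  mean=-0.1351  Neff=5.0226  idx=[0, 2, 3, 4, 4, 5]
step 3: w=[0.2132, 0.2132, 0.1434, 0.1434, 0.1434, 0.1434]  mean=-0.1484  Neff=5.7750  idx=[0, 1, 1, 3, 4, 5]

resampled_idx = [0, 1, 1, 3, 4, 5]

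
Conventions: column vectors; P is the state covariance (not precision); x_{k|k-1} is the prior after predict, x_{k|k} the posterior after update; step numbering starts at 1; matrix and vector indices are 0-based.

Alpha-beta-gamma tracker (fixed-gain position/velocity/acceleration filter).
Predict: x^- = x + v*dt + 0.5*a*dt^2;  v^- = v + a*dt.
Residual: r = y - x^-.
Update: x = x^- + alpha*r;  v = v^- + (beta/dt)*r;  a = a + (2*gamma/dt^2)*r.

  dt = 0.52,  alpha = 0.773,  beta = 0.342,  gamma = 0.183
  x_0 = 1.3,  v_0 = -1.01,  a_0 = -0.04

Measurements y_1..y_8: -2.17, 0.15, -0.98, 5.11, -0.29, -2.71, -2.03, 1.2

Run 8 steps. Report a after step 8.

a_post = -0.5281

step 1: x_pred=0.7694  r=-2.9394  x^+=-1.5028  v^+=-2.9640  a^+=-4.0186
step 2: x_pred=-3.5874  r=3.7374  x^+=-0.6984  v^+=-2.5957  a^+=1.0401
step 3: x_pred=-1.9075  r=0.9275  x^+=-1.1905  v^+=-1.4448  a^+=2.2955
step 4: x_pred=-1.6315  r=6.7415  x^+=3.5797  v^+=4.1827  a^+=11.4205
step 5: x_pred=7.2987  r=-7.5887  x^+=1.4326  v^+=5.1303  a^+=1.1487
step 6: x_pred=4.2557  r=-6.9657  x^+=-1.1288  v^+=1.1463  a^+=-8.2797
step 7: x_pred=-1.6521  r=-0.3779  x^+=-1.9442  v^+=-3.4076  a^+=-8.7912
step 8: x_pred=-4.9048  r=6.1048  x^+=-0.1858  v^+=-3.9640  a^+=-0.5281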